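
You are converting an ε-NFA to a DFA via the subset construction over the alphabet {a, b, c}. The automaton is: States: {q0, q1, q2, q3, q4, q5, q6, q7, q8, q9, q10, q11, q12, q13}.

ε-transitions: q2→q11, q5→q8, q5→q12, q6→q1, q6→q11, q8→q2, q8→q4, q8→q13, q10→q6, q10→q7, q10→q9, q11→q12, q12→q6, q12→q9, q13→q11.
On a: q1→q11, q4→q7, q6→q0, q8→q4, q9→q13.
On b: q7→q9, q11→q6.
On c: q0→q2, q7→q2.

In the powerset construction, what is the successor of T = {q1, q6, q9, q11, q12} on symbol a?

q1 on a → {q11}.
q6 on a → {q0}.
q9 on a → {q13}.
No a-transition from q11, q12.
Union after reading a: {q0, q11, q13}.
Now take the ε-closure:
From q11 via ε: add q12.
From q12 via ε: add q6, q9.
From q6 via ε: add q1.
No new states can be added; the closed set is {q0, q1, q6, q9, q11, q12, q13}.

{q0, q1, q6, q9, q11, q12, q13}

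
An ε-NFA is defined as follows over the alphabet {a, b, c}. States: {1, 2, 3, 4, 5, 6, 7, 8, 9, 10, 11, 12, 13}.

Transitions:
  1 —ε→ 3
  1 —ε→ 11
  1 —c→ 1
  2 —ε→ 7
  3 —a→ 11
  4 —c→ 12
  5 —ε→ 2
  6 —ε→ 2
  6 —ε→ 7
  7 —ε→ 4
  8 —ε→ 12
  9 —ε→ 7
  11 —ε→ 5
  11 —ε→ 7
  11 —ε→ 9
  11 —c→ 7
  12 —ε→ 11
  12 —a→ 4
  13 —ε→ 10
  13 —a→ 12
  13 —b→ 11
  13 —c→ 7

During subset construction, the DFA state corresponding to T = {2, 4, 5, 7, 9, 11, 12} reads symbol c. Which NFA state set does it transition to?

4 on c → {12}.
11 on c → {7}.
No c-transition from 2, 5, 7, 9, 12.
Union after reading c: {7, 12}.
Now take the ε-closure:
From 7 via ε: add 4.
From 12 via ε: add 11.
From 11 via ε: add 5, 9.
From 5 via ε: add 2.
No new states can be added; the closed set is {2, 4, 5, 7, 9, 11, 12}.

{2, 4, 5, 7, 9, 11, 12}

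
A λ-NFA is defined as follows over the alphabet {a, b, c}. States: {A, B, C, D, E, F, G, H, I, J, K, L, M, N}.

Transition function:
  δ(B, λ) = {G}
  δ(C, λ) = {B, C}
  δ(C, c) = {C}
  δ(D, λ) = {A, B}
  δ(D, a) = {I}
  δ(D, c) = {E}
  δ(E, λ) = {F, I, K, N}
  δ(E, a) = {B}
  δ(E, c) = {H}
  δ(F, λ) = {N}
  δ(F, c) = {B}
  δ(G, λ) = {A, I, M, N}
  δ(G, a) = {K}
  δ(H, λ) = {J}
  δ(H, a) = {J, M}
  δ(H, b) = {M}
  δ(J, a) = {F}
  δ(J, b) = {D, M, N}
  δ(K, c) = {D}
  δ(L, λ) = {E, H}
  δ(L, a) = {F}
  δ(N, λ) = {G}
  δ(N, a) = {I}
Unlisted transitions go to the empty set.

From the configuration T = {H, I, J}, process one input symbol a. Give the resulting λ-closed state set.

{A, F, G, I, J, M, N}

H on a → {J, M}.
J on a → {F}.
No a-transition from I.
Union after reading a: {F, J, M}.
Now take the λ-closure:
From F via λ: add N.
From N via λ: add G.
From G via λ: add A, I.
No new states can be added; the closed set is {A, F, G, I, J, M, N}.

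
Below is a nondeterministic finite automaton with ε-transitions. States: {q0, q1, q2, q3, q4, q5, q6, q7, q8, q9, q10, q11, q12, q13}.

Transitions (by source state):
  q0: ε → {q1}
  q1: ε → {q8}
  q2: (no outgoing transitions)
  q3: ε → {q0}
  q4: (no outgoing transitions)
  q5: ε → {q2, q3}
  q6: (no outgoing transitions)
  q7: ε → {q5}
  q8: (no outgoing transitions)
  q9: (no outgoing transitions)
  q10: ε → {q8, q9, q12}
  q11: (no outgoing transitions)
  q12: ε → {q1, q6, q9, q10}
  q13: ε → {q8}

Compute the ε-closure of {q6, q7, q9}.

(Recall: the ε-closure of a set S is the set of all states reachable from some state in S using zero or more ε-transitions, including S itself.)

Start with {q6, q7, q9}.
From q7 via ε: add q5.
From q5 via ε: add q2, q3.
From q3 via ε: add q0.
From q0 via ε: add q1.
From q1 via ε: add q8.
No new states can be added; the closed set is {q0, q1, q2, q3, q5, q6, q7, q8, q9}.

{q0, q1, q2, q3, q5, q6, q7, q8, q9}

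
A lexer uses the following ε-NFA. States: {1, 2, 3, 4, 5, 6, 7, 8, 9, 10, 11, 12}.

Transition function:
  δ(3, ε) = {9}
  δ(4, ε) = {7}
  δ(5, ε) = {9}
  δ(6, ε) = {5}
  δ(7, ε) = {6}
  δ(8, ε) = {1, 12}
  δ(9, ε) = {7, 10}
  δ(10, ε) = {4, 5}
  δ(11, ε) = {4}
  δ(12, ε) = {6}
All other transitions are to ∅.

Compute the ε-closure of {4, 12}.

Start with {4, 12}.
From 4 via ε: add 7.
From 12 via ε: add 6.
From 6 via ε: add 5.
From 5 via ε: add 9.
From 9 via ε: add 10.
No new states can be added; the closed set is {4, 5, 6, 7, 9, 10, 12}.

{4, 5, 6, 7, 9, 10, 12}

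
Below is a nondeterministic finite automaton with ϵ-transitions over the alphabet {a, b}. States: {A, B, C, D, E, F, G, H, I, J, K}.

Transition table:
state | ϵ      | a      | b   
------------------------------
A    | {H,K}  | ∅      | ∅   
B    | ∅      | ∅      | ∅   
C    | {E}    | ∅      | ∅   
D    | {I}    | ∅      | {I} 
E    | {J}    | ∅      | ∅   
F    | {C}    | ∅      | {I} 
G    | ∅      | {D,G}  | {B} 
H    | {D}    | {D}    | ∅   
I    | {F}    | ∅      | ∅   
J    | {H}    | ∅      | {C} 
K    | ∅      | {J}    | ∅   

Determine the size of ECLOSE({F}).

Start with {F}.
From F via ϵ: add C.
From C via ϵ: add E.
From E via ϵ: add J.
From J via ϵ: add H.
From H via ϵ: add D.
From D via ϵ: add I.
ϵ-closure = {C, D, E, F, H, I, J}, which has 7 states.

7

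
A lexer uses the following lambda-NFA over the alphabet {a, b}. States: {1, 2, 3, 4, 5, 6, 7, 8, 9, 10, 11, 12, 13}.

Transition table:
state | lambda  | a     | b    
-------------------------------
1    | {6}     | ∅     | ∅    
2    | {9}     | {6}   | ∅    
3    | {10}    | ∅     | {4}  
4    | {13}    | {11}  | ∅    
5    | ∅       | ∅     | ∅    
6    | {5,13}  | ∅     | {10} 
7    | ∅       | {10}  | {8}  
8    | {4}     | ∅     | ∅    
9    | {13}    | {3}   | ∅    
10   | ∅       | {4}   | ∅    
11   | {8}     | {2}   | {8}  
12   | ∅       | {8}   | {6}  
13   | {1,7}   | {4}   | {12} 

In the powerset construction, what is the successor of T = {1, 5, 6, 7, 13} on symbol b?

6 on b → {10}.
7 on b → {8}.
13 on b → {12}.
No b-transition from 1, 5.
Union after reading b: {8, 10, 12}.
Now take the lambda-closure:
From 8 via lambda: add 4.
From 4 via lambda: add 13.
From 13 via lambda: add 1, 7.
From 1 via lambda: add 6.
From 6 via lambda: add 5.
No new states can be added; the closed set is {1, 4, 5, 6, 7, 8, 10, 12, 13}.

{1, 4, 5, 6, 7, 8, 10, 12, 13}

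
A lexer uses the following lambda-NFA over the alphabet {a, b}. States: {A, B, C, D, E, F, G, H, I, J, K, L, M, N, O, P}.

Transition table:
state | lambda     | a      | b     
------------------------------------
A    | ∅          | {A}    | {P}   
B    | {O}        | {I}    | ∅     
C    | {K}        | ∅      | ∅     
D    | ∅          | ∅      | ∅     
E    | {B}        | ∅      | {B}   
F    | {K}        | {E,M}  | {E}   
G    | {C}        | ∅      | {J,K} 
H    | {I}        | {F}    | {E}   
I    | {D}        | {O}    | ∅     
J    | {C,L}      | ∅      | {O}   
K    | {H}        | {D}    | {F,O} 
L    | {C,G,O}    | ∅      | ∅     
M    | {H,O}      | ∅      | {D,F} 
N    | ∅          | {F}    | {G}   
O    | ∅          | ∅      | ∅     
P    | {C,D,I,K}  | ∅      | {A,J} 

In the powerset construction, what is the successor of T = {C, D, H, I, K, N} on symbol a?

{D, F, H, I, K, O}

H on a → {F}.
I on a → {O}.
K on a → {D}.
N on a → {F}.
No a-transition from C, D.
Union after reading a: {D, F, O}.
Now take the lambda-closure:
From F via lambda: add K.
From K via lambda: add H.
From H via lambda: add I.
No new states can be added; the closed set is {D, F, H, I, K, O}.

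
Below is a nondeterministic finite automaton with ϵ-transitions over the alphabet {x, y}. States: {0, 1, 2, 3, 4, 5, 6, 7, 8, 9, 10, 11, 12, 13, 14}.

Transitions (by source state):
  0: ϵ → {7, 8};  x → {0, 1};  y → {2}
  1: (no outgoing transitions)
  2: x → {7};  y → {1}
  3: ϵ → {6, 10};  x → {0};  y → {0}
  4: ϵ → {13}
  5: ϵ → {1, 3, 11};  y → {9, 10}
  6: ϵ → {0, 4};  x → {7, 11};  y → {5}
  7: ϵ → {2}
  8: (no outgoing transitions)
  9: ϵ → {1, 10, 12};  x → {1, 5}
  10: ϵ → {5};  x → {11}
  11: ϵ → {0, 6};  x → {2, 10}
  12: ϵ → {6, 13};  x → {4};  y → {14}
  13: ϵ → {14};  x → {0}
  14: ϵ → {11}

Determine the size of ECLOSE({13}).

Start with {13}.
From 13 via ϵ: add 14.
From 14 via ϵ: add 11.
From 11 via ϵ: add 0, 6.
From 0 via ϵ: add 7, 8.
From 6 via ϵ: add 4.
From 7 via ϵ: add 2.
ϵ-closure = {0, 2, 4, 6, 7, 8, 11, 13, 14}, which has 9 states.

9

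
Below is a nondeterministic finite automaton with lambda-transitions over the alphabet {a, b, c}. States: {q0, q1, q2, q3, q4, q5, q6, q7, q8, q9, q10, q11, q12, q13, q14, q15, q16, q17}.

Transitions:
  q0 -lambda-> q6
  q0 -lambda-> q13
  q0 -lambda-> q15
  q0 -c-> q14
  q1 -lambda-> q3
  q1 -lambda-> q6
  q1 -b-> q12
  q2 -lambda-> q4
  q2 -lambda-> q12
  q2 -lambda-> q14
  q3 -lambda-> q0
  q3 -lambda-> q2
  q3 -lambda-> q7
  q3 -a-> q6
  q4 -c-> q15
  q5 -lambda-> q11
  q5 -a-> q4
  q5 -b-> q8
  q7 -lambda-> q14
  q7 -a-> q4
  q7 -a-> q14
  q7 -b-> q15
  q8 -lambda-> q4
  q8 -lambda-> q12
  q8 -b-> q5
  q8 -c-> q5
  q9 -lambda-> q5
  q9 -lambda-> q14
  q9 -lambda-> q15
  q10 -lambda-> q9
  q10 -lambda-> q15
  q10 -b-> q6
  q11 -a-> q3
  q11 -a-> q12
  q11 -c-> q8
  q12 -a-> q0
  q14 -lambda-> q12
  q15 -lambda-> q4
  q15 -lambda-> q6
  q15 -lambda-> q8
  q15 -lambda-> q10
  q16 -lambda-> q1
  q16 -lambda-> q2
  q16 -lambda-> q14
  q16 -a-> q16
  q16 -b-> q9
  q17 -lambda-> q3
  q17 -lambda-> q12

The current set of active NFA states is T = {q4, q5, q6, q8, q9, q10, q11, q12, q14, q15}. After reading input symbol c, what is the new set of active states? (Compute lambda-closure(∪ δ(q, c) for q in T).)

{q4, q5, q6, q8, q9, q10, q11, q12, q14, q15}

q4 on c → {q15}.
q8 on c → {q5}.
q11 on c → {q8}.
No c-transition from q5, q6, q9, q10, q12, q14, q15.
Union after reading c: {q5, q8, q15}.
Now take the lambda-closure:
From q5 via lambda: add q11.
From q8 via lambda: add q4, q12.
From q15 via lambda: add q6, q10.
From q10 via lambda: add q9.
From q9 via lambda: add q14.
No new states can be added; the closed set is {q4, q5, q6, q8, q9, q10, q11, q12, q14, q15}.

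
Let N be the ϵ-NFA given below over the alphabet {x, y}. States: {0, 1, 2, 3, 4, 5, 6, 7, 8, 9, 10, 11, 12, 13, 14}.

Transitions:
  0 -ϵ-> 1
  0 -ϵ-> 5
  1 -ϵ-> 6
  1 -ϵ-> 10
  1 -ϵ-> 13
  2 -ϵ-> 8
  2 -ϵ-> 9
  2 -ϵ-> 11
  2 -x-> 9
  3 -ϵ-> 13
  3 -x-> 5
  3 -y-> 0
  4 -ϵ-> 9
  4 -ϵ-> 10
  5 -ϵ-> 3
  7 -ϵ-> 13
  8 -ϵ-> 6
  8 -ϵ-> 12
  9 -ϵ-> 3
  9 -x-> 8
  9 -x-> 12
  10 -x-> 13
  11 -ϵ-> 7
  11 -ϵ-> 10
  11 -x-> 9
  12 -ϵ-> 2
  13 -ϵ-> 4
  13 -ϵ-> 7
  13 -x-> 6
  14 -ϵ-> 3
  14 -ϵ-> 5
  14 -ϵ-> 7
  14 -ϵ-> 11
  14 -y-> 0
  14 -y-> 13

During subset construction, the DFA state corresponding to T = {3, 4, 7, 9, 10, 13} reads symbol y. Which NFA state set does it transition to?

{0, 1, 3, 4, 5, 6, 7, 9, 10, 13}

3 on y → {0}.
No y-transition from 4, 7, 9, 10, 13.
Union after reading y: {0}.
Now take the ϵ-closure:
From 0 via ϵ: add 1, 5.
From 1 via ϵ: add 6, 10, 13.
From 5 via ϵ: add 3.
From 13 via ϵ: add 4, 7.
From 4 via ϵ: add 9.
No new states can be added; the closed set is {0, 1, 3, 4, 5, 6, 7, 9, 10, 13}.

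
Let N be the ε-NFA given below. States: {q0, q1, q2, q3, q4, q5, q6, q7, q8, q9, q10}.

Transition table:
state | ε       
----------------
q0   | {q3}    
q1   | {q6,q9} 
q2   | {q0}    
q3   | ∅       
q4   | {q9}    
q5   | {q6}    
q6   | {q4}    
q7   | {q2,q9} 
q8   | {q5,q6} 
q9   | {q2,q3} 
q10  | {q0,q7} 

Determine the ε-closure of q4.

{q0, q2, q3, q4, q9}

Start with {q4}.
From q4 via ε: add q9.
From q9 via ε: add q2, q3.
From q2 via ε: add q0.
No new states can be added; the closed set is {q0, q2, q3, q4, q9}.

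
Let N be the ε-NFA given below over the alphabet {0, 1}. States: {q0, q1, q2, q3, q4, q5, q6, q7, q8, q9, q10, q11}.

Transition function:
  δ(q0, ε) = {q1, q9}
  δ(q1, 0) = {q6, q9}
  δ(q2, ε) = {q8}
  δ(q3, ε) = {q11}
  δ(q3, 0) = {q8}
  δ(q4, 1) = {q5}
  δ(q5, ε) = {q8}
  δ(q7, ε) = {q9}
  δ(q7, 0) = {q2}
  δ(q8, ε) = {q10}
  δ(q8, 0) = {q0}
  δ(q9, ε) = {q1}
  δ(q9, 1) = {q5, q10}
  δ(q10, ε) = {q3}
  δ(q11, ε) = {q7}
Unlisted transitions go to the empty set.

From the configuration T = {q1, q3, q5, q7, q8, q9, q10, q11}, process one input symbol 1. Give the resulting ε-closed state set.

{q1, q3, q5, q7, q8, q9, q10, q11}

q9 on 1 → {q5, q10}.
No 1-transition from q1, q3, q5, q7, q8, q10, q11.
Union after reading 1: {q5, q10}.
Now take the ε-closure:
From q5 via ε: add q8.
From q10 via ε: add q3.
From q3 via ε: add q11.
From q11 via ε: add q7.
From q7 via ε: add q9.
From q9 via ε: add q1.
No new states can be added; the closed set is {q1, q3, q5, q7, q8, q9, q10, q11}.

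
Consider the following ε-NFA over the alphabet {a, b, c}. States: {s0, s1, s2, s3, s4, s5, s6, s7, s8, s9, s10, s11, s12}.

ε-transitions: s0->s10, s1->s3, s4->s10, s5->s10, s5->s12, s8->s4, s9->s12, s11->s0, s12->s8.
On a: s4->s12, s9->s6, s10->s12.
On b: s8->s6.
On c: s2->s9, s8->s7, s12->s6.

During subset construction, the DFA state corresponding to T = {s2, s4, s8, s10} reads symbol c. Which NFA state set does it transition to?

s2 on c → {s9}.
s8 on c → {s7}.
No c-transition from s4, s10.
Union after reading c: {s7, s9}.
Now take the ε-closure:
From s9 via ε: add s12.
From s12 via ε: add s8.
From s8 via ε: add s4.
From s4 via ε: add s10.
No new states can be added; the closed set is {s4, s7, s8, s9, s10, s12}.

{s4, s7, s8, s9, s10, s12}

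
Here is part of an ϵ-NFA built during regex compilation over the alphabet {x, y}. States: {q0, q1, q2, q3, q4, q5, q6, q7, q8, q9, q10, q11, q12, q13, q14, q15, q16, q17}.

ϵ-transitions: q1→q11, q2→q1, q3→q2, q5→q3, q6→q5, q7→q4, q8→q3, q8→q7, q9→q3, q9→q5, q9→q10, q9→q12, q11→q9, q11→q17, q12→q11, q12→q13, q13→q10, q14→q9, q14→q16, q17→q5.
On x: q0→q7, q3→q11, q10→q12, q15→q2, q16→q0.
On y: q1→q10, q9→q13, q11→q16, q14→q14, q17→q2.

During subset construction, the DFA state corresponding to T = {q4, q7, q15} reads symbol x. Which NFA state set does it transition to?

q15 on x → {q2}.
No x-transition from q4, q7.
Union after reading x: {q2}.
Now take the ϵ-closure:
From q2 via ϵ: add q1.
From q1 via ϵ: add q11.
From q11 via ϵ: add q9, q17.
From q9 via ϵ: add q3, q5, q10, q12.
From q12 via ϵ: add q13.
No new states can be added; the closed set is {q1, q2, q3, q5, q9, q10, q11, q12, q13, q17}.

{q1, q2, q3, q5, q9, q10, q11, q12, q13, q17}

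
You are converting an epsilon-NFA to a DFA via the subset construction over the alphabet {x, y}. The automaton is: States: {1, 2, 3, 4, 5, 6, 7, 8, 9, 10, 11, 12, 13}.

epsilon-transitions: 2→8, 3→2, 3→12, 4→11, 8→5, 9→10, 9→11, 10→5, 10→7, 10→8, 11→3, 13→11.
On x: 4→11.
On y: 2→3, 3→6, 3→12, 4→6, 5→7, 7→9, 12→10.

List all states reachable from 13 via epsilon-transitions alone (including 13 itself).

Start with {13}.
From 13 via epsilon: add 11.
From 11 via epsilon: add 3.
From 3 via epsilon: add 2, 12.
From 2 via epsilon: add 8.
From 8 via epsilon: add 5.
No new states can be added; the closed set is {2, 3, 5, 8, 11, 12, 13}.

{2, 3, 5, 8, 11, 12, 13}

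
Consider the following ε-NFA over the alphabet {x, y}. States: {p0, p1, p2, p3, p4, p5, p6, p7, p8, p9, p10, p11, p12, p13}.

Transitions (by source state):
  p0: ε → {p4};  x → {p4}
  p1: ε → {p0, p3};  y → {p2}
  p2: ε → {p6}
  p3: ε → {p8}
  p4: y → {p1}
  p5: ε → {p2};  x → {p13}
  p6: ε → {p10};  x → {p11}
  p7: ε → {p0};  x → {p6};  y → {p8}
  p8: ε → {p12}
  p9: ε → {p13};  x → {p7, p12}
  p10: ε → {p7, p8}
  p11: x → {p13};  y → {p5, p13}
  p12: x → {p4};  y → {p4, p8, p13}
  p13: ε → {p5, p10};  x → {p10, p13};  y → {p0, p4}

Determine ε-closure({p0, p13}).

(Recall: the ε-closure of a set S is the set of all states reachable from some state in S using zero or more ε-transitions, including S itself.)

Start with {p0, p13}.
From p0 via ε: add p4.
From p13 via ε: add p5, p10.
From p5 via ε: add p2.
From p10 via ε: add p7, p8.
From p2 via ε: add p6.
From p8 via ε: add p12.
No new states can be added; the closed set is {p0, p2, p4, p5, p6, p7, p8, p10, p12, p13}.

{p0, p2, p4, p5, p6, p7, p8, p10, p12, p13}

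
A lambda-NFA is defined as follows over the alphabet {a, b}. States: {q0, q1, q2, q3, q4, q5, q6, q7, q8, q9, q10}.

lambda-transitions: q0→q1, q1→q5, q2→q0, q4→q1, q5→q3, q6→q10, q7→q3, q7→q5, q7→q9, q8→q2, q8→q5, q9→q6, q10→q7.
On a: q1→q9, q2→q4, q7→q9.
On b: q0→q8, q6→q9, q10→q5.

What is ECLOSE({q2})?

{q0, q1, q2, q3, q5}

Start with {q2}.
From q2 via lambda: add q0.
From q0 via lambda: add q1.
From q1 via lambda: add q5.
From q5 via lambda: add q3.
No new states can be added; the closed set is {q0, q1, q2, q3, q5}.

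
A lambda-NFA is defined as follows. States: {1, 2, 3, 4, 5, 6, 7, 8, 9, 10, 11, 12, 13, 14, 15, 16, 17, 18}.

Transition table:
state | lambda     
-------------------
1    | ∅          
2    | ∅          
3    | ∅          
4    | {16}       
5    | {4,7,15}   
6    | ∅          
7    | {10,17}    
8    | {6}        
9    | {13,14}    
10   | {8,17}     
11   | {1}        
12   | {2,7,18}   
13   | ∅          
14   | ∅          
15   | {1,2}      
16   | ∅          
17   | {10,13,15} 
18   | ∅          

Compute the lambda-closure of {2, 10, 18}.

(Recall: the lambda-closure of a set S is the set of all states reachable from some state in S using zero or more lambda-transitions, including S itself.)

{1, 2, 6, 8, 10, 13, 15, 17, 18}

Start with {2, 10, 18}.
From 10 via lambda: add 8, 17.
From 8 via lambda: add 6.
From 17 via lambda: add 13, 15.
From 15 via lambda: add 1.
No new states can be added; the closed set is {1, 2, 6, 8, 10, 13, 15, 17, 18}.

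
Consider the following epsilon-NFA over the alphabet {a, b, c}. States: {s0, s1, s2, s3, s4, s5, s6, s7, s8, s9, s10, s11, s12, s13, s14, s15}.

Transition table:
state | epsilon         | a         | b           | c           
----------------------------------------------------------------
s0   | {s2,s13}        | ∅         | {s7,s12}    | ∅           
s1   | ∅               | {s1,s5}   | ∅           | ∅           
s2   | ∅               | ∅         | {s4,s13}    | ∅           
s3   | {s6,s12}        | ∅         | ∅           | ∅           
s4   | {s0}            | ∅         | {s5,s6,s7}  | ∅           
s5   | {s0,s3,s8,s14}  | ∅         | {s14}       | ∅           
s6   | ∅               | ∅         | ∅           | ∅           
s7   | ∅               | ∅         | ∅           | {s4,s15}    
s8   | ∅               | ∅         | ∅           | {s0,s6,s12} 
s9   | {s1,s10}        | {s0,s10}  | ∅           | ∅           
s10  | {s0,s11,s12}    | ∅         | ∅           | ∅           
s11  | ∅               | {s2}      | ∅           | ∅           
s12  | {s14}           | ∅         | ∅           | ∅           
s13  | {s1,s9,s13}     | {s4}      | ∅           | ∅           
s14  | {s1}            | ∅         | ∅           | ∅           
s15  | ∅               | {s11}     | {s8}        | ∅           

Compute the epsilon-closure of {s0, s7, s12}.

Start with {s0, s7, s12}.
From s0 via epsilon: add s2, s13.
From s12 via epsilon: add s14.
From s13 via epsilon: add s1, s9.
From s9 via epsilon: add s10.
From s10 via epsilon: add s11.
No new states can be added; the closed set is {s0, s1, s2, s7, s9, s10, s11, s12, s13, s14}.

{s0, s1, s2, s7, s9, s10, s11, s12, s13, s14}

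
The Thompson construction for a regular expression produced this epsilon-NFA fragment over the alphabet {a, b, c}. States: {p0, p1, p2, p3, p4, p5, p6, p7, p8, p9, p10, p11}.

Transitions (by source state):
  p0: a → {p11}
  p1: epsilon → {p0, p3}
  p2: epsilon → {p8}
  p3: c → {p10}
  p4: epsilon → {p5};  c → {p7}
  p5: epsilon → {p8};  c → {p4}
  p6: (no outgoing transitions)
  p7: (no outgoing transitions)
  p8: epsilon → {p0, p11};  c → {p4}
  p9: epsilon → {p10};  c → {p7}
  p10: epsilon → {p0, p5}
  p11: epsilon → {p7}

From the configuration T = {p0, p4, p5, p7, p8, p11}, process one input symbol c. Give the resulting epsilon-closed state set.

p4 on c → {p7}.
p5 on c → {p4}.
p8 on c → {p4}.
No c-transition from p0, p7, p11.
Union after reading c: {p4, p7}.
Now take the epsilon-closure:
From p4 via epsilon: add p5.
From p5 via epsilon: add p8.
From p8 via epsilon: add p0, p11.
No new states can be added; the closed set is {p0, p4, p5, p7, p8, p11}.

{p0, p4, p5, p7, p8, p11}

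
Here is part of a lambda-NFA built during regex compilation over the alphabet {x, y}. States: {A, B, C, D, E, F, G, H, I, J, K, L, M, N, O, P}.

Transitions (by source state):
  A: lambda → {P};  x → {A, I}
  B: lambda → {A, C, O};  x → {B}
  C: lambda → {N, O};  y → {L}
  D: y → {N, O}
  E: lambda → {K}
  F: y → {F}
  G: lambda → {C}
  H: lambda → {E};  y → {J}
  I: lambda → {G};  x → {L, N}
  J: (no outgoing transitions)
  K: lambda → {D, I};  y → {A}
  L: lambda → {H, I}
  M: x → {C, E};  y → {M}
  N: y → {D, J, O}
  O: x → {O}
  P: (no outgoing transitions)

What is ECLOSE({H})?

Start with {H}.
From H via lambda: add E.
From E via lambda: add K.
From K via lambda: add D, I.
From I via lambda: add G.
From G via lambda: add C.
From C via lambda: add N, O.
No new states can be added; the closed set is {C, D, E, G, H, I, K, N, O}.

{C, D, E, G, H, I, K, N, O}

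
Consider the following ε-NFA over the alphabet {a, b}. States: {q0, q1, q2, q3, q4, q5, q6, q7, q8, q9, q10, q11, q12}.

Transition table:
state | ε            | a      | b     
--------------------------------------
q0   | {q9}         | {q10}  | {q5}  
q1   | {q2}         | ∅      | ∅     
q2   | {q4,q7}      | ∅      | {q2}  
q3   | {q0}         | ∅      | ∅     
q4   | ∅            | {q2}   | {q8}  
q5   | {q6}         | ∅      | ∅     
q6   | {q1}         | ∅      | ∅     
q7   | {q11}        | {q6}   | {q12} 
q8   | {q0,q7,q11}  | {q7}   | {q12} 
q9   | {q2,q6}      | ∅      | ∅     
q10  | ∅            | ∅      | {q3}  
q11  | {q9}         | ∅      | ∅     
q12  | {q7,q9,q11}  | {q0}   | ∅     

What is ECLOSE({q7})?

Start with {q7}.
From q7 via ε: add q11.
From q11 via ε: add q9.
From q9 via ε: add q2, q6.
From q2 via ε: add q4.
From q6 via ε: add q1.
No new states can be added; the closed set is {q1, q2, q4, q6, q7, q9, q11}.

{q1, q2, q4, q6, q7, q9, q11}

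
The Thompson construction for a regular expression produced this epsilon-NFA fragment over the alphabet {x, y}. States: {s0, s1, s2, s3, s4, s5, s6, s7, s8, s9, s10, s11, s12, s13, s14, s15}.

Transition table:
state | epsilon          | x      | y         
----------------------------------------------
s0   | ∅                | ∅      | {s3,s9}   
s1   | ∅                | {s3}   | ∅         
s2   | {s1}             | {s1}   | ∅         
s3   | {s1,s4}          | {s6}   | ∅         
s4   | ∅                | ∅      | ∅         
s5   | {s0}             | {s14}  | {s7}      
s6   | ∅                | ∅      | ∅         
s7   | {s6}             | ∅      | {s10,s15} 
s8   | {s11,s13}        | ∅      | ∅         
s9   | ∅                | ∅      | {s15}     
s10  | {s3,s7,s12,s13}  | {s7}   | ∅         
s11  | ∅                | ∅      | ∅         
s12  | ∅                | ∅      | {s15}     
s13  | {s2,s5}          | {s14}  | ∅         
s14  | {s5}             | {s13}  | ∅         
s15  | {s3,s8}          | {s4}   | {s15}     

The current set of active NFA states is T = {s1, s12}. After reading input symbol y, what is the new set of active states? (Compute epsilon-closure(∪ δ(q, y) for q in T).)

s12 on y → {s15}.
No y-transition from s1.
Union after reading y: {s15}.
Now take the epsilon-closure:
From s15 via epsilon: add s3, s8.
From s3 via epsilon: add s1, s4.
From s8 via epsilon: add s11, s13.
From s13 via epsilon: add s2, s5.
From s5 via epsilon: add s0.
No new states can be added; the closed set is {s0, s1, s2, s3, s4, s5, s8, s11, s13, s15}.

{s0, s1, s2, s3, s4, s5, s8, s11, s13, s15}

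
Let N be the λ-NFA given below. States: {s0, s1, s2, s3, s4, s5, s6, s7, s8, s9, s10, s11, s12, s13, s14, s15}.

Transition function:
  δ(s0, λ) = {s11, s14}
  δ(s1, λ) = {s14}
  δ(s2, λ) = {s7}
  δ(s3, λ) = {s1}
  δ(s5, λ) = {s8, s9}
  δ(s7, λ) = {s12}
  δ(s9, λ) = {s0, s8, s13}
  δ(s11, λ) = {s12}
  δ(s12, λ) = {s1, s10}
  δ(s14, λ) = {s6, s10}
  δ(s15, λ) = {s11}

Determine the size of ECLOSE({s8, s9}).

10

Start with {s8, s9}.
From s9 via λ: add s0, s13.
From s0 via λ: add s11, s14.
From s11 via λ: add s12.
From s14 via λ: add s6, s10.
From s12 via λ: add s1.
λ-closure = {s0, s1, s6, s8, s9, s10, s11, s12, s13, s14}, which has 10 states.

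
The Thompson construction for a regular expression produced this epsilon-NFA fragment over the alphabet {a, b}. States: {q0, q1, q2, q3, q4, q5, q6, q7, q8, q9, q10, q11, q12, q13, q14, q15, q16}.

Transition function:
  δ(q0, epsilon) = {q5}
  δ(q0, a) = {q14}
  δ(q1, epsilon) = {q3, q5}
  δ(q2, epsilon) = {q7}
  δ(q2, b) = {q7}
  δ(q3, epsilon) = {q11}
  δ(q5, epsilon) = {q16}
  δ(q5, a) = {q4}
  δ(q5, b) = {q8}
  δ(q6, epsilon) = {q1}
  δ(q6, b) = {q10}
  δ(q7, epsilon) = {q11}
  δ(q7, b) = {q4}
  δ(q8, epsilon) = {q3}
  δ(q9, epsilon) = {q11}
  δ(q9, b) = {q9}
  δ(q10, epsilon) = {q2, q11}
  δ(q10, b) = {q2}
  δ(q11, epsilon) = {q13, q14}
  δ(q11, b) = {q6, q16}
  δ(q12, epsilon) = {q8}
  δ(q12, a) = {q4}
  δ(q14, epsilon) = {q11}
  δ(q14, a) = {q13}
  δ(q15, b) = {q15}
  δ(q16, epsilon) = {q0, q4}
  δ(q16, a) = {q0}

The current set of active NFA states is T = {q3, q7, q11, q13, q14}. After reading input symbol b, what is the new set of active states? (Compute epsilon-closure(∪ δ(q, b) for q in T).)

q7 on b → {q4}.
q11 on b → {q6, q16}.
No b-transition from q3, q13, q14.
Union after reading b: {q4, q6, q16}.
Now take the epsilon-closure:
From q6 via epsilon: add q1.
From q16 via epsilon: add q0.
From q0 via epsilon: add q5.
From q1 via epsilon: add q3.
From q3 via epsilon: add q11.
From q11 via epsilon: add q13, q14.
No new states can be added; the closed set is {q0, q1, q3, q4, q5, q6, q11, q13, q14, q16}.

{q0, q1, q3, q4, q5, q6, q11, q13, q14, q16}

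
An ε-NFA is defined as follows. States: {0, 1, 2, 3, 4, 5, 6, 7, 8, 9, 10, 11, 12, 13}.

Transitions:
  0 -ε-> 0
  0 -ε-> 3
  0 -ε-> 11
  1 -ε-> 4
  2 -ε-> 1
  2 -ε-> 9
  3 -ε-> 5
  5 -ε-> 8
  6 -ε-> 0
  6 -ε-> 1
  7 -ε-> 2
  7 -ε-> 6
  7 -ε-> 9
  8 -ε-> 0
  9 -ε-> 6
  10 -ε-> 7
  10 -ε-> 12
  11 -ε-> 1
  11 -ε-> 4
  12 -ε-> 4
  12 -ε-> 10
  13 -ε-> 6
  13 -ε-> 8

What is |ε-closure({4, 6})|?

Start with {4, 6}.
From 6 via ε: add 0, 1.
From 0 via ε: add 3, 11.
From 3 via ε: add 5.
From 5 via ε: add 8.
ε-closure = {0, 1, 3, 4, 5, 6, 8, 11}, which has 8 states.

8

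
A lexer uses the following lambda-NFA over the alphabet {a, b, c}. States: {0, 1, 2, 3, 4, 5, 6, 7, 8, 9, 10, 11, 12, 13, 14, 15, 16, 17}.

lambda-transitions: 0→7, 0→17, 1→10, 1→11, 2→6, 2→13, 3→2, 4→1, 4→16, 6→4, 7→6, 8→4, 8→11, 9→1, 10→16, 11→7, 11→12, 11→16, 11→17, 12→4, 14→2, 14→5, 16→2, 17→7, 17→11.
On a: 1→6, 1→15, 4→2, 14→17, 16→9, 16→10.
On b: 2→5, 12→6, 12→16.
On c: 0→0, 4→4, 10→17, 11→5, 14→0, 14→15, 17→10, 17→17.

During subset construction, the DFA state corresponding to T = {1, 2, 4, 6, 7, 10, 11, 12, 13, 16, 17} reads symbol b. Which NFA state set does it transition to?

2 on b → {5}.
12 on b → {6, 16}.
No b-transition from 1, 4, 6, 7, 10, 11, 13, 16, 17.
Union after reading b: {5, 6, 16}.
Now take the lambda-closure:
From 6 via lambda: add 4.
From 16 via lambda: add 2.
From 2 via lambda: add 13.
From 4 via lambda: add 1.
From 1 via lambda: add 10, 11.
From 11 via lambda: add 7, 12, 17.
No new states can be added; the closed set is {1, 2, 4, 5, 6, 7, 10, 11, 12, 13, 16, 17}.

{1, 2, 4, 5, 6, 7, 10, 11, 12, 13, 16, 17}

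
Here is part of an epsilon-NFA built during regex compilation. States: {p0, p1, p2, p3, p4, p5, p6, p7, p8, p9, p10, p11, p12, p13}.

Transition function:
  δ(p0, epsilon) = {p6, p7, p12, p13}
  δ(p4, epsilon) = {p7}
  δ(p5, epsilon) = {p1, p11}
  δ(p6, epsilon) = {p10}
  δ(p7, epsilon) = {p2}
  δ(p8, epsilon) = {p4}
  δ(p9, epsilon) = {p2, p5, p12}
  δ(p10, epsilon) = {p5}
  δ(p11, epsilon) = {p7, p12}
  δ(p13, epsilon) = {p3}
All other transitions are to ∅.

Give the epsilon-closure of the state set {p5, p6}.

Start with {p5, p6}.
From p5 via epsilon: add p1, p11.
From p6 via epsilon: add p10.
From p11 via epsilon: add p7, p12.
From p7 via epsilon: add p2.
No new states can be added; the closed set is {p1, p2, p5, p6, p7, p10, p11, p12}.

{p1, p2, p5, p6, p7, p10, p11, p12}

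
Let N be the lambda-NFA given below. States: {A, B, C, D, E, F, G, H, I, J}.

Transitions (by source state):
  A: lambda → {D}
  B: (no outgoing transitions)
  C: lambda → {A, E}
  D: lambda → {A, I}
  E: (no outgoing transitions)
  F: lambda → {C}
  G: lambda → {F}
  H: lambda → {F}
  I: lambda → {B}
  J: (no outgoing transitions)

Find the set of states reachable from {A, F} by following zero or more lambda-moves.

Start with {A, F}.
From A via lambda: add D.
From F via lambda: add C.
From C via lambda: add E.
From D via lambda: add I.
From I via lambda: add B.
No new states can be added; the closed set is {A, B, C, D, E, F, I}.

{A, B, C, D, E, F, I}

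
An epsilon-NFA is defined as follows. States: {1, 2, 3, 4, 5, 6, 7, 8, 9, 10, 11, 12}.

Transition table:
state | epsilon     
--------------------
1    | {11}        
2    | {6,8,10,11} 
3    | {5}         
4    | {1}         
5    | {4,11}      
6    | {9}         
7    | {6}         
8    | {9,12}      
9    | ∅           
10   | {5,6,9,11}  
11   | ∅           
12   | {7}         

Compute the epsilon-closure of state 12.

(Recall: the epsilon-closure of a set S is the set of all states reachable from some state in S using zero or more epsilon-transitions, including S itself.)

Start with {12}.
From 12 via epsilon: add 7.
From 7 via epsilon: add 6.
From 6 via epsilon: add 9.
No new states can be added; the closed set is {6, 7, 9, 12}.

{6, 7, 9, 12}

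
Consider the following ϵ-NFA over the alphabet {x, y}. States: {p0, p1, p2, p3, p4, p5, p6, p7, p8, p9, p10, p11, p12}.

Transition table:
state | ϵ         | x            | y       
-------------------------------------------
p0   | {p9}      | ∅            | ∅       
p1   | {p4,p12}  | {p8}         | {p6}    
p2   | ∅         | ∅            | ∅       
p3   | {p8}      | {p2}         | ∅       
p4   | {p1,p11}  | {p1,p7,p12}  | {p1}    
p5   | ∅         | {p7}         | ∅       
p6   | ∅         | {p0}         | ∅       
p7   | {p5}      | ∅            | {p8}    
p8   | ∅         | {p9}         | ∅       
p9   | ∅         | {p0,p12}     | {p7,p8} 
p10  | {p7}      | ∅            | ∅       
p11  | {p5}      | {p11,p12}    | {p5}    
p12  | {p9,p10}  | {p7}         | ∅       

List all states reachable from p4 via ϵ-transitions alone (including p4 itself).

Start with {p4}.
From p4 via ϵ: add p1, p11.
From p1 via ϵ: add p12.
From p11 via ϵ: add p5.
From p12 via ϵ: add p9, p10.
From p10 via ϵ: add p7.
No new states can be added; the closed set is {p1, p4, p5, p7, p9, p10, p11, p12}.

{p1, p4, p5, p7, p9, p10, p11, p12}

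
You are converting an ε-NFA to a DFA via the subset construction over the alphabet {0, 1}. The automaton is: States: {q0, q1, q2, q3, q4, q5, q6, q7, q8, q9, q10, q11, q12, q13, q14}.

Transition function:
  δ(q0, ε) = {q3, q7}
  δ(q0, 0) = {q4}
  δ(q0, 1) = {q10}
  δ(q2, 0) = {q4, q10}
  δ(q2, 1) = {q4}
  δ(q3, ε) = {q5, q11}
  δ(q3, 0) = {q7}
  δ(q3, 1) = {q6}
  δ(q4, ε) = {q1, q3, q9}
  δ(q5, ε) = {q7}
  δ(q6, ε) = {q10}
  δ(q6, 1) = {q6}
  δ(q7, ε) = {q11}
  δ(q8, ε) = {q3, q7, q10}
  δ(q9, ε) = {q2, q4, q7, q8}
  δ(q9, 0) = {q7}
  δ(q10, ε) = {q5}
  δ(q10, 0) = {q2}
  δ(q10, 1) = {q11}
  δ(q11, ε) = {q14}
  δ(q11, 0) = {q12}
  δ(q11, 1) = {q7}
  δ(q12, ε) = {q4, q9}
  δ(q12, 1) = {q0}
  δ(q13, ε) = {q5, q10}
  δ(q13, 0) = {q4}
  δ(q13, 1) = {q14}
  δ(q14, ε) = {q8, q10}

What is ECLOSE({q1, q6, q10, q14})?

Start with {q1, q6, q10, q14}.
From q10 via ε: add q5.
From q14 via ε: add q8.
From q5 via ε: add q7.
From q8 via ε: add q3.
From q3 via ε: add q11.
No new states can be added; the closed set is {q1, q3, q5, q6, q7, q8, q10, q11, q14}.

{q1, q3, q5, q6, q7, q8, q10, q11, q14}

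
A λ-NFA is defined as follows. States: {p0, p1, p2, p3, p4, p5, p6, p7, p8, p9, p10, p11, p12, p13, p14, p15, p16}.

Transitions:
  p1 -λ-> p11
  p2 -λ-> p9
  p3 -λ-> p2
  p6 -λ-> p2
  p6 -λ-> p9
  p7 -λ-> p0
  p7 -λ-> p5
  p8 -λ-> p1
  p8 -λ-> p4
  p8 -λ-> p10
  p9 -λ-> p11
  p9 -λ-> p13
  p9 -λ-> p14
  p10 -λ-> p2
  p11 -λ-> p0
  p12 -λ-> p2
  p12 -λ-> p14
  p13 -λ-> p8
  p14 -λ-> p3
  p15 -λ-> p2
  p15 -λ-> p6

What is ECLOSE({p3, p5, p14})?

Start with {p3, p5, p14}.
From p3 via λ: add p2.
From p2 via λ: add p9.
From p9 via λ: add p11, p13.
From p11 via λ: add p0.
From p13 via λ: add p8.
From p8 via λ: add p1, p4, p10.
No new states can be added; the closed set is {p0, p1, p2, p3, p4, p5, p8, p9, p10, p11, p13, p14}.

{p0, p1, p2, p3, p4, p5, p8, p9, p10, p11, p13, p14}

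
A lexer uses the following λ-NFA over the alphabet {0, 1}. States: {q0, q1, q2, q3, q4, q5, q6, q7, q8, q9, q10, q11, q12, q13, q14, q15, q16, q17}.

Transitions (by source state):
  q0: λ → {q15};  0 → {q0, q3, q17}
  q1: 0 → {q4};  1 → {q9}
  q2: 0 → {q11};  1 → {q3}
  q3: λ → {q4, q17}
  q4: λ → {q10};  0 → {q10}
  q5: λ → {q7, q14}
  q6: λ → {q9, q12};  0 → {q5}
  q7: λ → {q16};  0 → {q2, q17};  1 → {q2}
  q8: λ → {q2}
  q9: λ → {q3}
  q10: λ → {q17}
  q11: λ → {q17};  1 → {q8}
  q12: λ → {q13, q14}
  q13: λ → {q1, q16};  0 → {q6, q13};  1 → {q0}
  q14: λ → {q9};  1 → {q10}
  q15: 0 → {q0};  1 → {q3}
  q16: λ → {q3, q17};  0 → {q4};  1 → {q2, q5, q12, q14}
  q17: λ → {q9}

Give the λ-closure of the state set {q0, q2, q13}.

Start with {q0, q2, q13}.
From q0 via λ: add q15.
From q13 via λ: add q1, q16.
From q16 via λ: add q3, q17.
From q3 via λ: add q4.
From q17 via λ: add q9.
From q4 via λ: add q10.
No new states can be added; the closed set is {q0, q1, q2, q3, q4, q9, q10, q13, q15, q16, q17}.

{q0, q1, q2, q3, q4, q9, q10, q13, q15, q16, q17}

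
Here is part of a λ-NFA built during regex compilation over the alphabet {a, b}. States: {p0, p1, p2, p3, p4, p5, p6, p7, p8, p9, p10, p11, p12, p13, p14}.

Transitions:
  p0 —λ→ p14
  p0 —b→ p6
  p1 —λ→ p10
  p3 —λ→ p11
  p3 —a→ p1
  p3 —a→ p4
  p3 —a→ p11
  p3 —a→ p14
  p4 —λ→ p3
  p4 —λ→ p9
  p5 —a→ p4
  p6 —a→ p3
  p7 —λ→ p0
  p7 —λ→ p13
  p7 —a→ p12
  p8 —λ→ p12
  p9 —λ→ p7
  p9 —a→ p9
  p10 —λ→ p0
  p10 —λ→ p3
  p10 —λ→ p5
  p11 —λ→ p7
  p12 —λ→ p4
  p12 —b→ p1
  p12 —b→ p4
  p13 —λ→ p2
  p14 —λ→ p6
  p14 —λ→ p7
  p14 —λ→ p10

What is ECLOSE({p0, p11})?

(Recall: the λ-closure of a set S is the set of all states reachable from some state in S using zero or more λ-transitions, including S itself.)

Start with {p0, p11}.
From p0 via λ: add p14.
From p11 via λ: add p7.
From p7 via λ: add p13.
From p14 via λ: add p6, p10.
From p10 via λ: add p3, p5.
From p13 via λ: add p2.
No new states can be added; the closed set is {p0, p2, p3, p5, p6, p7, p10, p11, p13, p14}.

{p0, p2, p3, p5, p6, p7, p10, p11, p13, p14}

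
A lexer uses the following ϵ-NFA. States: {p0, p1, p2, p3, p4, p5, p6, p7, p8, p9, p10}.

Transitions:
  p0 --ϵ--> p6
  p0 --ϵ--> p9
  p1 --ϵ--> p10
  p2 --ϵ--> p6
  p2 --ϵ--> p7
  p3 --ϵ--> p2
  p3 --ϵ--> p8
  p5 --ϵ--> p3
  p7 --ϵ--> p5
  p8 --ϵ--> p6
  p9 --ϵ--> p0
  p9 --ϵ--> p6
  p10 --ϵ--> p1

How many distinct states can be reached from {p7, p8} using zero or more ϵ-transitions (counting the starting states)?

Start with {p7, p8}.
From p7 via ϵ: add p5.
From p8 via ϵ: add p6.
From p5 via ϵ: add p3.
From p3 via ϵ: add p2.
ϵ-closure = {p2, p3, p5, p6, p7, p8}, which has 6 states.

6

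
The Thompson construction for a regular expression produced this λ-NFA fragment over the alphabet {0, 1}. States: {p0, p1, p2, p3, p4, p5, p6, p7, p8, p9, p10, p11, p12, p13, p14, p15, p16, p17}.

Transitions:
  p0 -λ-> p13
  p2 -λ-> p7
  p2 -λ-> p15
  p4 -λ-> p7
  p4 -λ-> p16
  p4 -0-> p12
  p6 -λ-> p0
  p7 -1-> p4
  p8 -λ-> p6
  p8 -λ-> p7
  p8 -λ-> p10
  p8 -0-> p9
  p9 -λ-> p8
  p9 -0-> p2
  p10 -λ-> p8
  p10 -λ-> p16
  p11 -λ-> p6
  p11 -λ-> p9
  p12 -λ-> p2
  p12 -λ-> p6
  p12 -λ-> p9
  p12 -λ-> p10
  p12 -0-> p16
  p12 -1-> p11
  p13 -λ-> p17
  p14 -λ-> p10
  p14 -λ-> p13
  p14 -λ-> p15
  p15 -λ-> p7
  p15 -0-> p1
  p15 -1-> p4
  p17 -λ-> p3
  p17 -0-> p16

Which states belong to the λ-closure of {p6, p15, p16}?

Start with {p6, p15, p16}.
From p6 via λ: add p0.
From p15 via λ: add p7.
From p0 via λ: add p13.
From p13 via λ: add p17.
From p17 via λ: add p3.
No new states can be added; the closed set is {p0, p3, p6, p7, p13, p15, p16, p17}.

{p0, p3, p6, p7, p13, p15, p16, p17}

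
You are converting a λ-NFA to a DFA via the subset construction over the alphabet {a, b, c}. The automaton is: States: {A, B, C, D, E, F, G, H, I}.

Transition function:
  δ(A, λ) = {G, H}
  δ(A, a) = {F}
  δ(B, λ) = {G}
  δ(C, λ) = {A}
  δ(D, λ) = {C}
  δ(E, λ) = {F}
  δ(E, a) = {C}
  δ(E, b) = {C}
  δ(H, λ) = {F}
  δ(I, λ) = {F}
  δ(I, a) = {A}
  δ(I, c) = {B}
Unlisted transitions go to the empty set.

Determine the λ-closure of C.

{A, C, F, G, H}

Start with {C}.
From C via λ: add A.
From A via λ: add G, H.
From H via λ: add F.
No new states can be added; the closed set is {A, C, F, G, H}.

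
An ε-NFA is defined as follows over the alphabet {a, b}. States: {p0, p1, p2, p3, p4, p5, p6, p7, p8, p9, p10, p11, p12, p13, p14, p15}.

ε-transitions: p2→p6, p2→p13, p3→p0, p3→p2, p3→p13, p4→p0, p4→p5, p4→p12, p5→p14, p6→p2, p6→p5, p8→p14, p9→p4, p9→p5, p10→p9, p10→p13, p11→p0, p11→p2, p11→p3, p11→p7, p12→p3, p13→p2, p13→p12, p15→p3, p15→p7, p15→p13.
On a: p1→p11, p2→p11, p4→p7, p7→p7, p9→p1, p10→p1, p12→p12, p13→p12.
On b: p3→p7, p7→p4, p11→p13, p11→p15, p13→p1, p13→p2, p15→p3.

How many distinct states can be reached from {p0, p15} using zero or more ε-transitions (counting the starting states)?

10

Start with {p0, p15}.
From p15 via ε: add p3, p7, p13.
From p3 via ε: add p2.
From p13 via ε: add p12.
From p2 via ε: add p6.
From p6 via ε: add p5.
From p5 via ε: add p14.
ε-closure = {p0, p2, p3, p5, p6, p7, p12, p13, p14, p15}, which has 10 states.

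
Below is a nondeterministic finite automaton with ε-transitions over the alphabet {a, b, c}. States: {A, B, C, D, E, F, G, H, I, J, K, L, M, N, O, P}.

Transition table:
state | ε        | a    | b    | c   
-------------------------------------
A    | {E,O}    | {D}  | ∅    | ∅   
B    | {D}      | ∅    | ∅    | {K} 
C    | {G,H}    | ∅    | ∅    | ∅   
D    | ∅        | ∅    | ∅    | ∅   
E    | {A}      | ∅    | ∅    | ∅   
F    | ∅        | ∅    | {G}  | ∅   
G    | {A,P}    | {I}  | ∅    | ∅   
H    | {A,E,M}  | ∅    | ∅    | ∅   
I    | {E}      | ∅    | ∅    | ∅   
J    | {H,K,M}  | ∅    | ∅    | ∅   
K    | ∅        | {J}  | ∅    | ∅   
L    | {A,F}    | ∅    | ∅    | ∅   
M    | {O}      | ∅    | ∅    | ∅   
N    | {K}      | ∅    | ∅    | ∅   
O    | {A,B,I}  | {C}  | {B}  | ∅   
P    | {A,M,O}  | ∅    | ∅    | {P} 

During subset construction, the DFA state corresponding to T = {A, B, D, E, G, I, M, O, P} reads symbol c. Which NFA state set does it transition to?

{A, B, D, E, I, K, M, O, P}

B on c → {K}.
P on c → {P}.
No c-transition from A, D, E, G, I, M, O.
Union after reading c: {K, P}.
Now take the ε-closure:
From P via ε: add A, M, O.
From A via ε: add E.
From O via ε: add B, I.
From B via ε: add D.
No new states can be added; the closed set is {A, B, D, E, I, K, M, O, P}.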